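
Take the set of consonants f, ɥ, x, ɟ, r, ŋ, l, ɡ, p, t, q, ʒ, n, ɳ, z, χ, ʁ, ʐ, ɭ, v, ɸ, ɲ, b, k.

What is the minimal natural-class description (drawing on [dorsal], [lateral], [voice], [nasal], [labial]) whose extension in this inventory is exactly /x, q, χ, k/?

[−voice, +dorsal]

/x, q, χ, k/ are all [−voice], [+dorsal], and no other segment in the inventory matches both values. Dropping any one of them over-generates: [+dorsal] alone would also admit /ɥ, ɟ, ŋ, ɡ, …/; [−voice] alone would also admit /f, p, t, ɸ/. No other single listed feature picks out exactly this set either, so fewer than two features will not do.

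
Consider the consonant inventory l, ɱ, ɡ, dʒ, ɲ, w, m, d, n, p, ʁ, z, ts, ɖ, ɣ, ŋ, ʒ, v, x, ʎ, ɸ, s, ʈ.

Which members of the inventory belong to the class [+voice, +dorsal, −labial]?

ɡ, ɲ, ʁ, ɣ, ŋ, ʎ

Checking each segment against [+voice], [+dorsal], [−labial]: /ɡ/ (voiced velar stop), /ɲ/ (palatal nasal), /ʁ/ (voiced uvular fricative), /ɣ/ (voiced velar fricative), /ŋ/ (velar nasal), /ʎ/ (palatal lateral approximant) satisfy every feature; every other segment in the inventory fails at least one.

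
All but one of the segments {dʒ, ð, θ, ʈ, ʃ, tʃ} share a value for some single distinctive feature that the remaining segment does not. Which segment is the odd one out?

[distributed] groups all but one: /ð, ʃ, dʒ, θ, tʃ/ share [+distributed] while /ʈ/ (voiceless retroflex stop) alone is [−distributed]. Removing any other segment would not leave a single-feature class that excludes it.

ʈ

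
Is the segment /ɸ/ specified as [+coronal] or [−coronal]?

/ɸ/ is the voiceless bilabial fricative. The feature [coronal] marks segments articulated with the tongue front (tip or blade); /ɸ/ lacks this property, so it is [−coronal].

[−coronal]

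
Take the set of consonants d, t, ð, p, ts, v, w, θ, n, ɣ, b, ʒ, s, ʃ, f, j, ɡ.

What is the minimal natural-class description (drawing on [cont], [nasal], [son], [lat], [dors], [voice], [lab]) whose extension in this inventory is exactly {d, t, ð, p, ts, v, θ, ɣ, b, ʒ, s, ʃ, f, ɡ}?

[−son]

Every target segment is [−sonorant] and no other inventory member is, so one feature is enough.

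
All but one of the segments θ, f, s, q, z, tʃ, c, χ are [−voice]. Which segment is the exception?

/z/ is the voiced alveolar fricative, which is [+voice]; the rest — /s, tʃ, f, q, θ, χ, c/ — are [−voice].

z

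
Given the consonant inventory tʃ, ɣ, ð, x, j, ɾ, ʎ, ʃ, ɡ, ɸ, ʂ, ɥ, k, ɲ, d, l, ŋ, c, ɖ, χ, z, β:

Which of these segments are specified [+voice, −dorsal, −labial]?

First, the [+voice] segments are /ɣ, ð, j, ɾ, ʎ, ɡ, ɥ, ɲ, d, l, ŋ, ɖ, z, β/.
Then [−dorsal] gives /ð, ɾ, d, l, ɖ, z, β/.
Among these, [−labial] leaves /ð, ɾ, d, l, ɖ, z/.

ð, ɾ, d, l, ɖ, z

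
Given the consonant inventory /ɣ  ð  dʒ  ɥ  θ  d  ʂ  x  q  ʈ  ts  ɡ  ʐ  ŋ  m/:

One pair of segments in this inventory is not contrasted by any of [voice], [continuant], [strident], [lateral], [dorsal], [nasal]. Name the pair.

ɣ, ɥ

/ɣ/ (voiced velar fricative) and /ɥ/ (labial-palatal glide) are both [+voice], [+continuant], [-strident], [-lateral], [+dorsal], [-nasal], so none of the listed features separates them. (They do differ in [sonorant], [labial], [round] and [back], which are not among the given features.) Every other pair in the inventory differs on at least one listed feature.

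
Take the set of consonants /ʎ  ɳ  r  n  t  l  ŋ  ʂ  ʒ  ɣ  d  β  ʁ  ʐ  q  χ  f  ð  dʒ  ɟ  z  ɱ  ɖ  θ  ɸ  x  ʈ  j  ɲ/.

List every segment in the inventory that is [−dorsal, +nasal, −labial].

Eliminate segments failing any feature: /ʎ, ŋ, ɣ, ʁ, q, χ, ɟ, x, j, ɲ/ are [+dorsal]; /r, t, l, ʂ, ʒ, d, β, ʐ, f, ð, dʒ, z, ɖ, θ, ɸ, ʈ/ are [−nasal]; /ɱ/ is [+labial]. The remaining /ɳ, n/ satisfy [−dorsal], [+nasal], [−labial].

ɳ, n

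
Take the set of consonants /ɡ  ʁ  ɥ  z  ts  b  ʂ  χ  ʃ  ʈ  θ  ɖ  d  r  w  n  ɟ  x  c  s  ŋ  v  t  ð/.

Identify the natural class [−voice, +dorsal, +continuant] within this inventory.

χ, x

First, the [−voice] segments are /ts, ʂ, χ, ʃ, ʈ, θ, x, c, s, t/.
Intersecting with [+dorsal] gives /χ, x, c/.
Within that set, [+continuant] leaves /χ, x/.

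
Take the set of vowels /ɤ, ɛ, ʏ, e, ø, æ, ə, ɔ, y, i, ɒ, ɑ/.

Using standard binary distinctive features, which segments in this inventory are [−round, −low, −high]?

Eliminate segments failing any feature: /ʏ, ø, ɔ, y, ɒ/ are [+round]; /æ, ɑ/ are [+low]; /i/ is [+high]. The remaining /ɤ, ɛ, e, ə/ satisfy [−round], [−low], [−high].

ɤ, ɛ, e, ə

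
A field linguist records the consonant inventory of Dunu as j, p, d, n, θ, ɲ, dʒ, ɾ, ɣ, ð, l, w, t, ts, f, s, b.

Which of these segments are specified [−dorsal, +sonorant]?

n, ɾ, l

Eliminate segments failing any feature: /j, ɲ, ɣ, w/ are [+dorsal]; /p, d, θ, dʒ, ð, t, ts, f, s, b/ are [−sonorant]. The remaining /n, ɾ, l/ satisfy [−dorsal], [+sonorant].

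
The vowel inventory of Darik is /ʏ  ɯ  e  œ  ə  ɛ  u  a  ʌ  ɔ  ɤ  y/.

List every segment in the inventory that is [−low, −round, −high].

Among the inventory, the [−low] segments are /ʏ, ɯ, e, œ, ə, ɛ, u, ʌ, ɔ, ɤ, y/.
Intersecting with [−round] gives /ɯ, e, ə, ɛ, ʌ, ɤ/.
Intersecting with [−high] leaves /e, ə, ɛ, ʌ, ɤ/.

e, ə, ɛ, ʌ, ɤ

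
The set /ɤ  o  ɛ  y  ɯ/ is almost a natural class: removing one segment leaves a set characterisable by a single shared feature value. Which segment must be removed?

ɛ

[tense] groups all but one: /y, o, ɯ, ɤ/ share [+tense] while /ɛ/ (mid front unrounded lax vowel) alone is [-tense]. Removing any other segment would not leave a single-feature class that excludes it.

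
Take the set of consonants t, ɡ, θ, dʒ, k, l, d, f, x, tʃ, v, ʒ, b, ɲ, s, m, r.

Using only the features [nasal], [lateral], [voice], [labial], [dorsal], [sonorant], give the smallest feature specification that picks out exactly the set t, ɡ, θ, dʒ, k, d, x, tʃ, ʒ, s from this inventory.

Every target segment is [-sonorant], [-labial]; each remaining inventory member fails at least one of these. Each conjunct is needed — [-labial] alone would also admit /l, ɲ, r/; [-sonorant] alone would also admit /f, v, b/ — and no other single listed feature has exactly this extension, so two is the minimum.

[-sonorant, -labial]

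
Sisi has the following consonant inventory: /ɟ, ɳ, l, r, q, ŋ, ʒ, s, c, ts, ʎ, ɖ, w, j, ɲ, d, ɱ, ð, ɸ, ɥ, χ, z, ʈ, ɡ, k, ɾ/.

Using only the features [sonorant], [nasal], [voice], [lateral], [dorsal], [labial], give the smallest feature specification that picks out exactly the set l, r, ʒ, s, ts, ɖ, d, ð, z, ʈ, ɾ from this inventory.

[−nasal, −labial, −dorsal]

Every target segment is [−nasal], [−labial], [−dorsal]; each remaining inventory member fails at least one of these. Each conjunct is needed — [−labial, −dorsal] alone would also admit /ɳ/; [−nasal, −dorsal] alone would also admit /ɸ/; [−nasal, −labial] alone would also admit /ɟ, q, c, ʎ, …/ — and no other combination of two listed features has exactly this extension, so three is the minimum.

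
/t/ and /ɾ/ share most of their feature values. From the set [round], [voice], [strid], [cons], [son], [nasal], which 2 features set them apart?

/t/ is the voiceless alveolar stop and /ɾ/ is the alveolar tap. Both are [−round], [−strident], [+consonantal], [−nasal]. /t/ is [−sonorant] while /ɾ/ is [+sonorant]; /t/ is [−voice] while /ɾ/ is [+voice], so the distinguishing features are [sonorant], [voice].

[sonorant], [voice]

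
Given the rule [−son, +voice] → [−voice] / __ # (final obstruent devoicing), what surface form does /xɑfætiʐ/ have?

[xɑfætiʂ]

The only segment in the rule's environment that also matches [−son, +voice] is /ʐ/. Applying [−voice] turns the voiced retroflex fricative into /ʂ/ (voiceless retroflex fricative), giving [xɑfætiʂ].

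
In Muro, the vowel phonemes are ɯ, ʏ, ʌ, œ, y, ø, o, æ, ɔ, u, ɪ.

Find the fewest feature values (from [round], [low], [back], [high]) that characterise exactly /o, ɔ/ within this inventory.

[-high, +back, +round]

The class [-high], [+back], [+round] has exactly /o, ɔ/ as its extension in this inventory. No smaller conjunction from the listed features achieves this: [+back, +round] alone would also admit /u/; [-high, +round] alone would also admit /œ, ø/; [-high, +back] alone would also admit /ʌ/; and checking the remaining two-feature bundles turns up none with this extension.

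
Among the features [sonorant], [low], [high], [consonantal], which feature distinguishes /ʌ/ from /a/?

[low]

The two segments share [+sonorant], [−high], [−consonantal]. The only feature from the list on which they differ: /ʌ/ is [−low] while /a/ is [+low].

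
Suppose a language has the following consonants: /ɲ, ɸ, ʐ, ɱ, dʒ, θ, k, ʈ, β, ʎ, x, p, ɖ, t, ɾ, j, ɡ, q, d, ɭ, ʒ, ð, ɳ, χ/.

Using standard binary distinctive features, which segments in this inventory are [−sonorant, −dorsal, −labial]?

ʐ, dʒ, θ, ʈ, ɖ, t, d, ʒ, ð

Among the inventory, the [−sonorant] segments are /ɸ, ʐ, dʒ, θ, k, ʈ, β, x, p, ɖ, t, ɡ, q, d, ʒ, ð, χ/.
Among these, [−dorsal] gives /ɸ, ʐ, dʒ, θ, ʈ, β, p, ɖ, t, d, ʒ, ð/.
Within that set, [−labial] leaves /ʐ, dʒ, θ, ʈ, ɖ, t, d, ʒ, ð/.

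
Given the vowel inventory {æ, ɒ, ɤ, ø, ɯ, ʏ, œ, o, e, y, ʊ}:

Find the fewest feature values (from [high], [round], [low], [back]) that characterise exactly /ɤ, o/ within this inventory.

[−high, −low, +back]

/ɤ, o/ are all [−high], [−low], [+back], and no other segment in the inventory matches all three values. Dropping any one of them over-generates: [−low, +back] alone would also admit /ɯ, ʊ/; [−high, +back] alone would also admit /ɒ/; [−high, −low] alone would also admit /ø, œ, e/. No other combination of two listed features picks out exactly this set either, so fewer than three features will not do.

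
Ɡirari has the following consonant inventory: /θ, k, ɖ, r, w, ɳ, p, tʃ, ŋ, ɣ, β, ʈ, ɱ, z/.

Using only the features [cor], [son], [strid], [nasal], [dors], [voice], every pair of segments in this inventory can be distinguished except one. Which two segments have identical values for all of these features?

/ʈ/ (voiceless retroflex stop) and /θ/ (voiceless dental fricative) are both [+coronal], [−sonorant], [−strident], [−nasal], [−dorsal], [−voice], so none of the listed features separates them. (They do differ in [continuant], [anterior] and [distributed], which are not among the given features.) Every other pair in the inventory differs on at least one listed feature.

ʈ, θ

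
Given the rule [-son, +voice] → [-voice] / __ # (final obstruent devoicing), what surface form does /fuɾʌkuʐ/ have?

[fuɾʌkuʂ]

Only the final segment /ʐ/ is both word-final and matches the structural description. It is a voiced retroflex fricative, so [-son, +voice] holds; changing it to [-voice] with all other features held fixed yields /ʂ/ (voiceless retroflex fricative). No other segment meets both the structural description and the environment, so the output is [fuɾʌkuʂ].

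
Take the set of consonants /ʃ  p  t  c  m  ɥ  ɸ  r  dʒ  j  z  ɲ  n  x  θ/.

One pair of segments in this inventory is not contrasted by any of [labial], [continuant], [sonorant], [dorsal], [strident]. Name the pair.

/ʃ/ (voiceless postalveolar fricative) and /z/ (voiced alveolar fricative) are both [−labial], [+continuant], [−sonorant], [−dorsal], [+strident], so none of the listed features separates them. (They do differ in [voice], [anterior] and [distributed], which are not among the given features.) Every other pair in the inventory differs on at least one listed feature.

ʃ, z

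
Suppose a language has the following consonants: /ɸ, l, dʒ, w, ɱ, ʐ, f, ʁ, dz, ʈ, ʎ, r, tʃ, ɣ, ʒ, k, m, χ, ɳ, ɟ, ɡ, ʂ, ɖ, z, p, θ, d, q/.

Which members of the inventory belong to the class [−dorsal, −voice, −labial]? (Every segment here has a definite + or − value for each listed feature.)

ʈ, tʃ, ʂ, θ

Eliminate segments failing any feature: /ɸ, f, p/ are [+labial]; /l, dʒ, ɱ, ʐ, dz, r, ʒ, m, ɳ, ɖ, z, d/ are [+voice]; /w, ʁ, ʎ, ɣ, k, χ, ɟ, ɡ, q/ are [+dorsal]. The remaining /ʈ, tʃ, ʂ, θ/ satisfy [−dorsal], [−voice], [−labial].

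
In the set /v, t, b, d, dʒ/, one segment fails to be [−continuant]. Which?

v

/v/ is the voiced labiodental fricative, which is [+continuant]; the rest — /b, dʒ, d, t/ — are [−continuant].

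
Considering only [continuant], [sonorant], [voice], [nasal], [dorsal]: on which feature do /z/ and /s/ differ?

/z/ is the voiced alveolar fricative and /s/ is the voiceless alveolar fricative. Both are [+continuant], [−sonorant], [−nasal], [−dorsal]. /z/ is [+voice] while /s/ is [−voice], so the distinguishing feature is [voice].

[voice]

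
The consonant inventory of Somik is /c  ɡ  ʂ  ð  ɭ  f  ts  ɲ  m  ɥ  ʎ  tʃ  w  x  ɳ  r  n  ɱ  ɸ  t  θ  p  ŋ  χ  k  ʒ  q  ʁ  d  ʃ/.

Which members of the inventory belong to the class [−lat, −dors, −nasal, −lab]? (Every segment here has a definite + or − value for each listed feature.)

Checking each segment against [−lateral], [−dorsal], [−nasal], [−labial]: /ʂ/ (voiceless retroflex fricative), /ð/ (voiced dental fricative), /ts/ (voiceless alveolar affricate), /tʃ/ (voiceless postalveolar affricate), /r/ (alveolar trill), /t/ (voiceless alveolar stop), among others, satisfy every feature; every other segment in the inventory fails at least one.

ʂ, ð, ts, tʃ, r, t, θ, ʒ, d, ʃ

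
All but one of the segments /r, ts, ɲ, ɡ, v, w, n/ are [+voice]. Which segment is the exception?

Every segment except /ts/ is [+voice]. /ts/ (voiceless alveolar affricate) is [−voice], so it is the exception.

ts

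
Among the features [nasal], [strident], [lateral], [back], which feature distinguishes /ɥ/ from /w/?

[back]

The two segments share [−nasal], [−strident], [−lateral]. The only feature from the list on which they differ: /ɥ/ is [−back] while /w/ is [+back].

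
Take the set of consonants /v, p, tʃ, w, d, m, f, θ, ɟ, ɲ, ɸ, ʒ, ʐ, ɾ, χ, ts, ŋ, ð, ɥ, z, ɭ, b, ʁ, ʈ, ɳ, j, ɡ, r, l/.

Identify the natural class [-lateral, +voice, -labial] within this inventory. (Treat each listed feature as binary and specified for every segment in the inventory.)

d, ɟ, ɲ, ʒ, ʐ, ɾ, ŋ, ð, z, ʁ, ɳ, j, ɡ, r

Checking each segment against [-lateral], [+voice], [-labial]: /d/ (voiced alveolar stop), /ɟ/ (voiced palatal stop), /ɲ/ (palatal nasal), /ʒ/ (voiced postalveolar fricative), /ʐ/ (voiced retroflex fricative), /ɾ/ (alveolar tap), among others, satisfy every feature; every other segment in the inventory fails at least one.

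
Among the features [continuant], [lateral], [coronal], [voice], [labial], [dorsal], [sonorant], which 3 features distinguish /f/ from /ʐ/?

[voice], [labial], [coronal]

The two segments share [+continuant], [-lateral], [-dorsal], [-sonorant]. The only features from the list on which they differ: /f/ is [-voice] while /ʐ/ is [+voice]; /f/ is [+labial] while /ʐ/ is [-labial]; /f/ is [-coronal] while /ʐ/ is [+coronal].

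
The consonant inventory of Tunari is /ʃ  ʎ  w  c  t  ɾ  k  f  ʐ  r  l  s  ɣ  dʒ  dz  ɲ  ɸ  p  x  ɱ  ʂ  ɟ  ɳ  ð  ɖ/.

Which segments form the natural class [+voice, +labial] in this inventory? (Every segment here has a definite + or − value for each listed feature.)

w, ɱ

Checking each segment against [+voice], [+labial]: /w/ (labial-velar glide), /ɱ/ (labiodental nasal) satisfy every feature; every other segment in the inventory fails at least one.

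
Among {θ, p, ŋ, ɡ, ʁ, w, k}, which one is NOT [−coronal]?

/θ/ is the voiceless dental fricative, which is [+coronal]; the rest — /ŋ, w, ʁ, ɡ, k, p/ — are [−coronal].

θ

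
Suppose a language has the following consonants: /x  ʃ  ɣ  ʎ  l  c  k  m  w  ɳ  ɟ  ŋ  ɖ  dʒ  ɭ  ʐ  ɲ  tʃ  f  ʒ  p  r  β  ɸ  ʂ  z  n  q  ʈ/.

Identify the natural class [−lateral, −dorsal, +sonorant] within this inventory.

Among the inventory, the [−lateral] segments are /x, ʃ, ɣ, c, k, m, w, ɳ, ɟ, ŋ, ɖ, dʒ, ʐ, ɲ, tʃ, f, ʒ, p, r, β, ɸ, ʂ, z, n, q, ʈ/.
Intersecting with [−dorsal] gives /ʃ, m, ɳ, ɖ, dʒ, ʐ, tʃ, f, ʒ, p, r, β, ɸ, ʂ, z, n, ʈ/.
Among these, [+sonorant] leaves /m, ɳ, r, n/.

m, ɳ, r, n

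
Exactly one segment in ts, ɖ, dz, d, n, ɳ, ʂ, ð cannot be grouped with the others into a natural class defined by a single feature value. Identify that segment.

ð

[distributed] groups all but one: /n, ɖ, dz, ɳ, ts, d, ʂ/ share [−distributed] while /ð/ (voiced dental fricative) alone is [+distributed]. Removing any other segment would not leave a single-feature class that excludes it.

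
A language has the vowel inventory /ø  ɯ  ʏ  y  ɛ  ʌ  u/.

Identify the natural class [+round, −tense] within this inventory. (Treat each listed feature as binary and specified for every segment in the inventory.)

ʏ

Eliminate segments failing any feature: /ø, y, u/ are [+tense]; /ɯ, ɛ, ʌ/ are [−round]. The remaining /ʏ/ satisfy [+round], [−tense].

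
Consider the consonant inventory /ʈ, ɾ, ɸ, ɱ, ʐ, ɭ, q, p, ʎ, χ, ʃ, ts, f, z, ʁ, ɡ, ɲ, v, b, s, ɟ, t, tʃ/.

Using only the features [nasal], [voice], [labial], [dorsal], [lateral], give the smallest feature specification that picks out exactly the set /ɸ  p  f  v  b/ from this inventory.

[−nasal, +labial]

Every target segment is [−nasal], [+labial]; each remaining inventory member fails at least one of these. Each conjunct is needed — [+labial] alone would also admit /ɱ/; [−nasal] alone would also admit /ʈ, ɾ, ʐ, ɭ, …/ — and no other single listed feature has exactly this extension, so two is the minimum.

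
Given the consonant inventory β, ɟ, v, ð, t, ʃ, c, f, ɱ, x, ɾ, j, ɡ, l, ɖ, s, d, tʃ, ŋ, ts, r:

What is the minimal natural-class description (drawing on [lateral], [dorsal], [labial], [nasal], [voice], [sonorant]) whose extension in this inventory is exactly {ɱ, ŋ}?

Every target segment is [+nasal] and no other inventory member is, so one feature is enough.

[+nasal]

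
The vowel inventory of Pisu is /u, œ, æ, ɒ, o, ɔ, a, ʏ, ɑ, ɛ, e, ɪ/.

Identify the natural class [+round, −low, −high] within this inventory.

Eliminate segments failing any feature: /u, ʏ/ are [+high]; /æ, a, ɑ, ɛ, e, ɪ/ are [−round]; /ɒ/ is [+low]. The remaining /œ, o, ɔ/ satisfy [+round], [−low], [−high].

œ, o, ɔ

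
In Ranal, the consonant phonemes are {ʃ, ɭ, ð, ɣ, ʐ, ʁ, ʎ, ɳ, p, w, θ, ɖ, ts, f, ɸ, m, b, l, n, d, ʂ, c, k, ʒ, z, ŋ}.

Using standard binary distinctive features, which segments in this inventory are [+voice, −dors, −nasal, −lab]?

Checking each segment against [+voice], [−dorsal], [−nasal], [−labial]: /ɭ/ (retroflex lateral approximant), /ð/ (voiced dental fricative), /ʐ/ (voiced retroflex fricative), /ɖ/ (voiced retroflex stop), /l/ (alveolar lateral approximant), /d/ (voiced alveolar stop), among others, satisfy every feature; every other segment in the inventory fails at least one.

ɭ, ð, ʐ, ɖ, l, d, ʒ, z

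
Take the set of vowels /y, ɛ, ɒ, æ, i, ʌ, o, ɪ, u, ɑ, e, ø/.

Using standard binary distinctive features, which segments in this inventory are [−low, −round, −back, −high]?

ɛ, e

First, the [−low] segments are /y, ɛ, i, ʌ, o, ɪ, u, e, ø/.
Among these, [−round] gives /ɛ, i, ʌ, ɪ, e/.
Intersecting with [−back] gives /ɛ, i, ɪ, e/.
Among these, [−high] leaves /ɛ, e/.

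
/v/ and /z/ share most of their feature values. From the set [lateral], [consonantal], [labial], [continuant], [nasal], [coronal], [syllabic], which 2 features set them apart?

[labial], [coronal]

The two segments share [−lateral], [+consonantal], [+continuant], [−nasal], [−syllabic]. The only features from the list on which they differ: /v/ is [+labial] while /z/ is [−labial]; /v/ is [−coronal] while /z/ is [+coronal].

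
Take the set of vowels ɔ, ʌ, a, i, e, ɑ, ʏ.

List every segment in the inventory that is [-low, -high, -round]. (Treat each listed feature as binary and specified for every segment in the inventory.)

ʌ, e

Eliminate segments failing any feature: /ɔ/ is [+round]; /a, ɑ/ are [+low]; /i, ʏ/ are [+high]. The remaining /ʌ, e/ satisfy [-low], [-high], [-round].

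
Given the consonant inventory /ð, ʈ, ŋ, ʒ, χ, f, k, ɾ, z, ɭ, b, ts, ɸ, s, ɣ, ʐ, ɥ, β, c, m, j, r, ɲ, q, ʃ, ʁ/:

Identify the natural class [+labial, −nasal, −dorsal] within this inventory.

f, b, ɸ, β

Eliminate segments failing any feature: /ð, ʈ, ŋ, ʒ, χ, k, ɾ, z, ɭ, ts, s, ɣ, ʐ, c, j, r, ɲ, q, ʃ, ʁ/ are [−labial]; /ɥ/ is [+dorsal]; /m/ is [+nasal]. The remaining /f, b, ɸ, β/ satisfy [+labial], [−nasal], [−dorsal].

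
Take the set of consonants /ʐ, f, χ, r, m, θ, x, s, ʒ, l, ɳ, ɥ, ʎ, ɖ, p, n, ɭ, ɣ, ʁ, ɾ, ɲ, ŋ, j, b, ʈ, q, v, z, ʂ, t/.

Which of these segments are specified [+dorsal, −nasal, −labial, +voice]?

ʎ, ɣ, ʁ, j

Eliminate segments failing any feature: /ʐ, f, r, m, θ, s, ʒ, l, ɳ, ɖ, p, n, ɭ, ɾ, b, ʈ, v, z, ʂ, t/ are [−dorsal]; /χ, x, q/ are [−voice]; /ɥ/ is [+labial]; /ɲ, ŋ/ are [+nasal]. The remaining /ʎ, ɣ, ʁ, j/ satisfy [+dorsal], [−nasal], [−labial], [+voice].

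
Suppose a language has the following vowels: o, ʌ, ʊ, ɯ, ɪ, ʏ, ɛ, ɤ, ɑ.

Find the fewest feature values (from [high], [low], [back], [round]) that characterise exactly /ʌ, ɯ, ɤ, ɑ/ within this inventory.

Every target segment is [+back], [−round]; each remaining inventory member fails at least one of these. Each conjunct is needed — [−round] alone would also admit /ɪ, ɛ/; [+back] alone would also admit /o, ʊ/ — and no other single listed feature has exactly this extension, so two is the minimum.

[+back, −round]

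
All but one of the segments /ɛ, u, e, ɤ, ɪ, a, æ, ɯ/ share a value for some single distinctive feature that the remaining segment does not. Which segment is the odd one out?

u

[round] groups all but one: /e, æ, ɯ, ɪ, ɤ, a, ɛ/ share [−round] while /u/ (high back rounded tense vowel) alone is [+round]. Removing any other segment would not leave a single-feature class that excludes it.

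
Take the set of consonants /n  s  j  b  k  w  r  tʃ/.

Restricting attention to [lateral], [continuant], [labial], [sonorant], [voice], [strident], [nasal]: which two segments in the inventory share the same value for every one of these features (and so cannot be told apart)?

/j/ (palatal glide) and /r/ (alveolar trill) are both [−lateral], [+continuant], [−labial], [+sonorant], [+voice], [−strident], [−nasal], so none of the listed features separates them. (They do differ in [dorsal], which is not among the given features.) Every other pair in the inventory differs on at least one listed feature.

j, r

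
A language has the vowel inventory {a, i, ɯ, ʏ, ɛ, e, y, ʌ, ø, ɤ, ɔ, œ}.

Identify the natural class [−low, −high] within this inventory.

The [−low] segments are /i, ɯ, ʏ, ɛ, e, y, ʌ, ø, ɤ, ɔ, œ/.
Then [−high] leaves /ɛ, e, ʌ, ø, ɤ, ɔ, œ/.

ɛ, e, ʌ, ø, ɤ, ɔ, œ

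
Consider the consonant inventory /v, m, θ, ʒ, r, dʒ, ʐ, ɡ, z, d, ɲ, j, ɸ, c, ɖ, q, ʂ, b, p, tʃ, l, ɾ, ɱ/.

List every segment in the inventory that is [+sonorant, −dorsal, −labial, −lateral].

r, ɾ

Checking each segment against [+sonorant], [−dorsal], [−labial], [−lateral]: /r/ (alveolar trill), /ɾ/ (alveolar tap) satisfy every feature; every other segment in the inventory fails at least one.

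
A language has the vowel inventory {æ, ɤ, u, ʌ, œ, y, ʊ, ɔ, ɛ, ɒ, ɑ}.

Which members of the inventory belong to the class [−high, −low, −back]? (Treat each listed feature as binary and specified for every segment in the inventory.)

œ, ɛ

Checking each segment against [−high], [−low], [−back]: /œ/ (mid front rounded lax vowel), /ɛ/ (mid front unrounded lax vowel) satisfy every feature; every other segment in the inventory fails at least one.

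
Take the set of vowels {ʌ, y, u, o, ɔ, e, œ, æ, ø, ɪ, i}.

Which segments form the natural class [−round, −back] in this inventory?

e, æ, ɪ, i

Eliminate segments failing any feature: /ʌ/ is [+back]; /y, u, o, ɔ, œ, ø/ are [+round]. The remaining /e, æ, ɪ, i/ satisfy [−round], [−back].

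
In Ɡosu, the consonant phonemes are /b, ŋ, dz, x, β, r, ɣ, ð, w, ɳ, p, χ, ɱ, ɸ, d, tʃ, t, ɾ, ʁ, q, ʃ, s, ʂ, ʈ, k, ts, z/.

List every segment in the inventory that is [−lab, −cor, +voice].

The [−labial] segments are /ŋ, dz, x, r, ɣ, ð, ɳ, χ, d, tʃ, t, ɾ, ʁ, q, ʃ, s, ʂ, ʈ, k, ts, z/.
Among these, [−coronal] gives /ŋ, x, ɣ, χ, ʁ, q, k/.
Then [+voice] leaves /ŋ, ɣ, ʁ/.

ŋ, ɣ, ʁ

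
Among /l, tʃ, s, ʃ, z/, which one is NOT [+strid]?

/tʃ, z, ʃ, s/ are all [+strident]; /l/ (alveolar lateral approximant) is [−strident].

l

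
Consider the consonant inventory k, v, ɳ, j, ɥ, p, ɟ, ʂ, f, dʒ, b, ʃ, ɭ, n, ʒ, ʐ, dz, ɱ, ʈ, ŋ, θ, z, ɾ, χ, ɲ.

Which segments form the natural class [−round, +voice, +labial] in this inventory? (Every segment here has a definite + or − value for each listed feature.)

Among the inventory, the [−round] segments are /k, v, ɳ, j, p, ɟ, ʂ, f, dʒ, b, ʃ, ɭ, n, ʒ, ʐ, dz, ɱ, ʈ, ŋ, θ, z, ɾ, χ, ɲ/.
Of those, [+voice] gives /v, ɳ, j, ɟ, dʒ, b, ɭ, n, ʒ, ʐ, dz, ɱ, ŋ, z, ɾ, ɲ/.
Among these, [+labial] leaves /v, b, ɱ/.

v, b, ɱ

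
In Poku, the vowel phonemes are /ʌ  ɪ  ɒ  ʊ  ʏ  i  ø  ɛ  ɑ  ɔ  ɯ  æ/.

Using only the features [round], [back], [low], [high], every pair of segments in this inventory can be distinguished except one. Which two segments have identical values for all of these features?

Both /i/ and /ɪ/ are [−round], [−back], [−low], [+high]. Since the list omits [tense] — which does distinguish the high front unrounded tense vowel from the high front unrounded lax vowel — this pair collapses; all other pairs remain distinct.

i, ɪ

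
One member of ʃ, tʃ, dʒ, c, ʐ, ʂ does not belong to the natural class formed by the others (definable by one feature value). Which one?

[strident] (equivalently [dorsal]) groups all but one: /dʒ, ʐ, ʃ, tʃ, ʂ/ share [+strident] while /c/ (voiceless palatal stop) alone is [-strident]. Removing any other segment would not leave a single-feature class that excludes it.

c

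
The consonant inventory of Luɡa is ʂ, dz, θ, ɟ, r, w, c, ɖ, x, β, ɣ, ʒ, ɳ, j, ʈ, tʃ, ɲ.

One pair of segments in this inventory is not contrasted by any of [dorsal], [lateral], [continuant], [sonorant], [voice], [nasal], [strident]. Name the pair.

Both /w/ and /j/ are [+dorsal], [-lateral], [+continuant], [+sonorant], [+voice], [-nasal], [-strident]. Since the list omits [labial], [round] and [back] — which do distinguish the labial-velar glide from the palatal glide — this pair collapses; all other pairs remain distinct.

w, j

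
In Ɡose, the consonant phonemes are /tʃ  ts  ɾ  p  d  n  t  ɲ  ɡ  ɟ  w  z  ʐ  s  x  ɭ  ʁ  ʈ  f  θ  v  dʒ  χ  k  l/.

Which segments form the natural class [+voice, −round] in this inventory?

Among the inventory, the [+voice] segments are /ɾ, d, n, ɲ, ɡ, ɟ, w, z, ʐ, ɭ, ʁ, v, dʒ, l/.
Among these, [−round] leaves /ɾ, d, n, ɲ, ɡ, ɟ, z, ʐ, ɭ, ʁ, v, dʒ, l/.

ɾ, d, n, ɲ, ɡ, ɟ, z, ʐ, ɭ, ʁ, v, dʒ, l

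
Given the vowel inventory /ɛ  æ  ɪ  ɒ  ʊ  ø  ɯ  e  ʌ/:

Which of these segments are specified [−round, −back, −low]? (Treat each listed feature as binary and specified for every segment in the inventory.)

Checking each segment against [−round], [−back], [−low]: /ɛ/ (mid front unrounded lax vowel), /ɪ/ (high front unrounded lax vowel), /e/ (mid front unrounded tense vowel) satisfy every feature; every other segment in the inventory fails at least one.

ɛ, ɪ, e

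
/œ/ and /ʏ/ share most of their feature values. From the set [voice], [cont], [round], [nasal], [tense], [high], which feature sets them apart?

[high]

/œ/ (mid front rounded lax vowel) and /ʏ/ (high front rounded lax vowel) agree on [+voice], [+continuant], [+round], [−nasal], [−tense]. They differ on [high] (/œ/ [−], /ʏ/ [+]).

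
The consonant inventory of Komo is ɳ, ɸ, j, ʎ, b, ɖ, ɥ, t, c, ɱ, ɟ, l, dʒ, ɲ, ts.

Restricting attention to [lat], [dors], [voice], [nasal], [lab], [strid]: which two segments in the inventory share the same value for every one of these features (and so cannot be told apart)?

j, ɟ

Both /j/ and /ɟ/ are [-lateral], [+dorsal], [+voice], [-nasal], [-labial], [-strident]. Since the list omits [sonorant] and [continuant] — which do distinguish the palatal glide from the voiced palatal stop — this pair collapses; all other pairs remain distinct.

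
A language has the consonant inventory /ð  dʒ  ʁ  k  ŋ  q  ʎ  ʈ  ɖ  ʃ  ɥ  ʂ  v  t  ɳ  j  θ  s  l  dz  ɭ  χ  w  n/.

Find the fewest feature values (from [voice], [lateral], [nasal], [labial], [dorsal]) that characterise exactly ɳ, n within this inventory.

[+nasal, -dorsal]

The class [+nasal], [-dorsal] has exactly /ɳ, n/ as its extension in this inventory. No smaller conjunction from the listed features achieves this: [-dorsal] alone would also admit /ð, dʒ, ʈ, ɖ, …/; [+nasal] alone would also admit /ŋ/; and checking the remaining single features turns up none with this extension.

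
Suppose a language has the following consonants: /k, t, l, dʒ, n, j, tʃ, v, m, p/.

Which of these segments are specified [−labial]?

The [−labial] segments here are /k, t, l, dʒ, n, j, tʃ/; the remaining /v, m, p/ are [+labial].

k, t, l, dʒ, n, j, tʃ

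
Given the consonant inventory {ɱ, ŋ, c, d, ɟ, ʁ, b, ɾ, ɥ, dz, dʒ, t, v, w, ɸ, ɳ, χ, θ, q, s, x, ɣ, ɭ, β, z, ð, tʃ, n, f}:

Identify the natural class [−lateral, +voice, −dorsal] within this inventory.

Among the inventory, the [−lateral] segments are /ɱ, ŋ, c, d, ɟ, ʁ, b, ɾ, ɥ, dz, dʒ, t, v, w, ɸ, ɳ, χ, θ, q, s, x, ɣ, β, z, ð, tʃ, n, f/.
Intersecting with [+voice] gives /ɱ, ŋ, d, ɟ, ʁ, b, ɾ, ɥ, dz, dʒ, v, w, ɳ, ɣ, β, z, ð, n/.
Then [−dorsal] leaves /ɱ, d, b, ɾ, dz, dʒ, v, ɳ, β, z, ð, n/.

ɱ, d, b, ɾ, dz, dʒ, v, ɳ, β, z, ð, n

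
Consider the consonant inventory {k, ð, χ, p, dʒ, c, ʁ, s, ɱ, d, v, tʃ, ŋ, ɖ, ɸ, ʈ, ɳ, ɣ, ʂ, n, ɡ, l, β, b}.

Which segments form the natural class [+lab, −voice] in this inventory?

p, ɸ

Eliminate segments failing any feature: /k, ð, χ, dʒ, c, ʁ, s, d, tʃ, ŋ, ɖ, ʈ, ɳ, ɣ, ʂ, n, ɡ, l/ are [−labial]; /ɱ, v, β, b/ are [+voice]. The remaining /p, ɸ/ satisfy [+labial], [−voice].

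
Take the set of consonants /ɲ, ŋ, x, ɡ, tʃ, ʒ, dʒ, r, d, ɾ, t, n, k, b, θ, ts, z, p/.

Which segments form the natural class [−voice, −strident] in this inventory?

x, t, k, θ, p

Eliminate segments failing any feature: /ɲ, ŋ, ɡ, ʒ, dʒ, r, d, ɾ, n, b, z/ are [+voice]; /tʃ, ts/ are [+strident]. The remaining /x, t, k, θ, p/ satisfy [−voice], [−strident].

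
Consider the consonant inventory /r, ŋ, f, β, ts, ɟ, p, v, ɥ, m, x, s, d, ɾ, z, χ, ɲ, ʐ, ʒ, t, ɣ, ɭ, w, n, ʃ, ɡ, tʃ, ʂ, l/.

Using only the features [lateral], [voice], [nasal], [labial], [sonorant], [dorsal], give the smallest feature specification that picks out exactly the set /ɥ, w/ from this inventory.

/ɥ, w/ are all [+labial], [+dorsal], and no other segment in the inventory matches both values. Dropping any one of them over-generates: [+dorsal] alone would also admit /ŋ, ɟ, x, χ, …/; [+labial] alone would also admit /f, β, p, v, …/. No other single listed feature picks out exactly this set either, so fewer than two features will not do.

[+labial, +dorsal]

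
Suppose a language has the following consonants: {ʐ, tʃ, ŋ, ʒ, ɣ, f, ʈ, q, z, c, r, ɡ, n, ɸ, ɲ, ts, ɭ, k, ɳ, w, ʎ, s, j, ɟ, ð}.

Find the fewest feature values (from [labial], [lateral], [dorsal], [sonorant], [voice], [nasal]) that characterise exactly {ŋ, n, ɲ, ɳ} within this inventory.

[+nasal]

/ŋ, n, ɲ, ɳ/ are exactly the [+nasal] segments in the inventory, so a single feature suffices.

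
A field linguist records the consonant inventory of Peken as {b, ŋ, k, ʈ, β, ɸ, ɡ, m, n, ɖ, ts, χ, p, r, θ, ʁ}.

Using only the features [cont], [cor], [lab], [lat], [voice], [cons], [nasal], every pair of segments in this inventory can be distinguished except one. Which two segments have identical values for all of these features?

Both /ts/ and /ʈ/ are [-continuant], [+coronal], [-labial], [-lateral], [-voice], [+consonantal], [-nasal]. Since the list omits [strident], [delayed release] and [anterior] — which do distinguish the voiceless alveolar affricate from the voiceless retroflex stop — this pair collapses; all other pairs remain distinct.

ts, ʈ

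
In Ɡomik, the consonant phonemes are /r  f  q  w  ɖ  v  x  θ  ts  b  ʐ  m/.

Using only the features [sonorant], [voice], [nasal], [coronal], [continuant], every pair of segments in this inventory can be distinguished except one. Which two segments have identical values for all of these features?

x, f

On the given features, /x/ and /f/ have an identical profile: [−sonorant], [−voice], [−nasal], [−coronal], [+continuant]. No other two segments in the inventory coincide on all 5 features. (They do differ in [labial] and [dorsal], which are not among the given features.)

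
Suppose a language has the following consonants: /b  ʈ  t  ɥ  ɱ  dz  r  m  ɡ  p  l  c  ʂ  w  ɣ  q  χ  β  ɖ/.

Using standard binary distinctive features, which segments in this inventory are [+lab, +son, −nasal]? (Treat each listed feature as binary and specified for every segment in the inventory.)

Eliminate segments failing any feature: /b, p, β/ are [−sonorant]; /ʈ, t, dz, r, ɡ, l, c, ʂ, ɣ, q, χ, ɖ/ are [−labial]; /ɱ, m/ are [+nasal]. The remaining /ɥ, w/ satisfy [+labial], [+sonorant], [−nasal].

ɥ, w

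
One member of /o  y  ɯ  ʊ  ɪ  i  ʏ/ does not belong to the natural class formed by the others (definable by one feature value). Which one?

[high] groups all but one: /ɪ, ʏ, i, y, ɯ, ʊ/ share [+high] while /o/ (mid back rounded tense vowel) alone is [−high]. Removing any other segment would not leave a single-feature class that excludes it.

o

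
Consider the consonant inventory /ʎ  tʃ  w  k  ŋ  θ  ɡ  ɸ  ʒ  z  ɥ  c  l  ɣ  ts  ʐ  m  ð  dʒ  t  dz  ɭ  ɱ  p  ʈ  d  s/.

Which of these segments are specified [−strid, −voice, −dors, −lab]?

Checking each segment against [−strident], [−voice], [−dorsal], [−labial]: /θ/ (voiceless dental fricative), /t/ (voiceless alveolar stop), /ʈ/ (voiceless retroflex stop) satisfy every feature; every other segment in the inventory fails at least one.

θ, t, ʈ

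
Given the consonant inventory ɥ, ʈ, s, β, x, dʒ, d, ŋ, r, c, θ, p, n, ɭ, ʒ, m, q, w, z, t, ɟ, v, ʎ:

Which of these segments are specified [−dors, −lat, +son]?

Eliminate segments failing any feature: /ɥ, x, ŋ, c, q, w, ɟ, ʎ/ are [+dorsal]; /ʈ, s, β, dʒ, d, θ, p, ʒ, z, t, v/ are [−sonorant]; /ɭ/ is [+lateral]. The remaining /r, n, m/ satisfy [−dorsal], [−lateral], [+sonorant].

r, n, m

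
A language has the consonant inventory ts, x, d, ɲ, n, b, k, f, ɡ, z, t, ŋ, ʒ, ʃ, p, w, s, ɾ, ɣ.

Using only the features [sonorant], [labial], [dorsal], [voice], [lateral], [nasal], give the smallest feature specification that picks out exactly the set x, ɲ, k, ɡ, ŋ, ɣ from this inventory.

Every target segment is [-labial], [+dorsal]; each remaining inventory member fails at least one of these. Each conjunct is needed — [+dorsal] alone would also admit /w/; [-labial] alone would also admit /ts, d, n, z, …/ — and no other single listed feature has exactly this extension, so two is the minimum.

[-labial, +dorsal]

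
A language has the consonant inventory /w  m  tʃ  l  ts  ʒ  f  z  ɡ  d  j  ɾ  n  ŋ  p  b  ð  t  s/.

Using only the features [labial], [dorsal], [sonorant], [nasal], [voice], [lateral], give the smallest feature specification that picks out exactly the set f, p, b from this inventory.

The class [-sonorant], [+labial] has exactly /f, p, b/ as its extension in this inventory. No smaller conjunction from the listed features achieves this: [+labial] alone would also admit /w, m/; [-sonorant] alone would also admit /tʃ, ts, ʒ, z, …/; and checking the remaining single features turns up none with this extension.

[-sonorant, +labial]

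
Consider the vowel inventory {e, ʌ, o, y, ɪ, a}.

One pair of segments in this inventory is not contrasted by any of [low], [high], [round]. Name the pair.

Both /e/ and /ʌ/ are [-low], [-high], [-round]. Since the list omits [back] and [tense] — which do distinguish the mid front unrounded tense vowel from the mid back unrounded lax vowel — this pair collapses; all other pairs remain distinct.

e, ʌ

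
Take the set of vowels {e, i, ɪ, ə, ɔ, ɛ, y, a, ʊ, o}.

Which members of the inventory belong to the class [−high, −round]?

Checking each segment against [−high], [−round]: /e/ (mid front unrounded tense vowel), /ə/ (mid central vowel (schwa)), /ɛ/ (mid front unrounded lax vowel), /a/ (low unrounded vowel) satisfy every feature; every other segment in the inventory fails at least one.

e, ə, ɛ, a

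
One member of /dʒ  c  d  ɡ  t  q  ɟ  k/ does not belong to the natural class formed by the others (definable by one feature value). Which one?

/d, c, q, ɟ, k, t, ɡ/ are all [-delayed release], but /dʒ/ (voiced postalveolar affricate) is [+delayed release]. No other single segment can be removed to leave a set sharing one feature value that the removed segment lacks, so /dʒ/ is the odd one out.

dʒ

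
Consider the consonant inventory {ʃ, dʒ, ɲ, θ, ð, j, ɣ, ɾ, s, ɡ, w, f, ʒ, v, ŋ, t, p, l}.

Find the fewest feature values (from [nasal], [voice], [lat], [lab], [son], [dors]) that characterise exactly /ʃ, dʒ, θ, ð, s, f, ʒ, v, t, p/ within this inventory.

[-son, -dors]

Every target segment is [-sonorant], [-dorsal]; each remaining inventory member fails at least one of these. Each conjunct is needed — [-dorsal] alone would also admit /ɾ, l/; [-sonorant] alone would also admit /ɣ, ɡ/ — and no other single listed feature has exactly this extension, so two is the minimum.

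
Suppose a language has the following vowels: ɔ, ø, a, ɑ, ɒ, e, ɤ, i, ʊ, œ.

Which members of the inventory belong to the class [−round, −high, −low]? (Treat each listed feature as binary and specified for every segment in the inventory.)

Eliminate segments failing any feature: /ɔ, ø, ɒ, ʊ, œ/ are [+round]; /a, ɑ/ are [+low]; /i/ is [+high]. The remaining /e, ɤ/ satisfy [−round], [−high], [−low].

e, ɤ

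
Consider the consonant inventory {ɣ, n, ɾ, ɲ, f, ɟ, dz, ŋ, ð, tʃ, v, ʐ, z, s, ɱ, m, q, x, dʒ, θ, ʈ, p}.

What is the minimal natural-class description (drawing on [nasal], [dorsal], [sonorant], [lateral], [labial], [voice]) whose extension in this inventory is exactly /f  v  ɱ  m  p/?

[+labial]

Every target segment is [+labial] and no other inventory member is, so one feature is enough.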